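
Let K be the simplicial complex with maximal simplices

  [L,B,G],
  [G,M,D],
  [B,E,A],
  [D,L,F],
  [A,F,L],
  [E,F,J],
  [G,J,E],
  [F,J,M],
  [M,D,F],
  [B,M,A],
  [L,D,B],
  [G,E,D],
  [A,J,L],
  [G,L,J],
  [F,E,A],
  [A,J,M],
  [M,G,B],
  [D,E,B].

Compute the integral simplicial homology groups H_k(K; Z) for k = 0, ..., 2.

H_0 = Z,  H_1 = Z × Z/2,  H_2 = 0.

K has 9 vertices, 27 edges, 18 triangles.
rank ∂_0 = 0, rank ∂_1 = 8 ⇒ b_0 = 9 − 0 − 8 = 1; all invariant factors of ∂_1 are 1 so no torsion. So H_0 = Z.
rank ∂_1 = 8, rank ∂_2 = 18 ⇒ b_1 = 27 − 8 − 18 = 1; ∂_2 has invariant factor(s) [2] giving torsion. So H_1 = Z × Z/2.
rank ∂_2 = 18, rank ∂_3 = 0 ⇒ b_2 = 18 − 18 − 0 = 0. So H_2 = 0.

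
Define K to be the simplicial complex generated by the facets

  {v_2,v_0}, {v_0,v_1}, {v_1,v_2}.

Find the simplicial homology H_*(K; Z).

H_0 ≅ Z,  H_1 ≅ Z.

We work with the vertex ordering v_0 < v_1 < v_2. The simplices of K, each written with vertices in increasing order, are:

  0-simplices (3): [v_0], [v_1], [v_2]
  1-simplices (3): [v_0,v_1], [v_0,v_2], [v_1,v_2]

Hence C_0 ≅ Z^3, C_1 ≅ Z^3.

∂_1: C_1 → C_0 maps an edge to its endpoints' difference, ∂[p,q] = q − p. For instance
  ∂[v_0,v_1] = [v_1] − [v_0].
This gives a 3×3 integer matrix of rank 2; reducing to Smith normal form yields diagonal entries (1,1).

Computing H_k = (kernel of ∂_k) / (image of ∂_{k+1}):

  H_0: rank C_0 − rank ∂_1 = 3 − 2 = 1, and the invariant factors of ∂_1 are all 1, so H_0 = Z.
  H_1: rank ker ∂_1 − rank ∂_2 = (3 − 2) − 0 = 1, and there is no ∂_2, so H_1 = Z.

As a check, the Euler characteristic is 3 − 3 = 0, which agrees with 1 − 1 = 0.
(K is a triangulation of the circle S^1.)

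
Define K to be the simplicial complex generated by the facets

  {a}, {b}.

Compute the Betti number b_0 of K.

Fix the vertex order a < b and write every simplex with vertices in increasing order. Then dim K = 0 and the simplices of K are:

  0-simplices (2): a, b

so the chain groups are C_0 ≅ Z^2.

Reading off H_k = ker ∂_k / im ∂_{k+1}:

  H_0: rank C_0 − rank ∂_1 = 2 − 0 = 2, and there is no ∂_1, so H_0 ≅ Z^2.

(K is a triangulation of a set of 2 points.)

Hence the Betti numbers are b_0 = 2.

b_0 = 2.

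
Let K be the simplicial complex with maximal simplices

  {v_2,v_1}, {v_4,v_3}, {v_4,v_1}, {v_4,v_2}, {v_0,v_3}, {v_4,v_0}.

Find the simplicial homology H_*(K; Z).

K has 5 vertices, 6 edges.
rank ∂_0 = 0, rank ∂_1 = 4 ⇒ b_0 = 5 − 0 − 4 = 1; all invariant factors of ∂_1 are 1 so no torsion. So H_0 = Z.
rank ∂_1 = 4, rank ∂_2 = 0 ⇒ b_1 = 6 − 4 − 0 = 2. So H_1 = Z^2.

H_0 = Z,  H_1 = Z^2.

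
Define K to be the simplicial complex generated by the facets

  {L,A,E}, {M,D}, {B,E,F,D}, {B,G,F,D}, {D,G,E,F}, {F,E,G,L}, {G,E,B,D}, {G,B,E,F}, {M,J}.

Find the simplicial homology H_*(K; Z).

Fix the vertex order A < B < D < E < F < G < J < L < M and write every simplex with vertices in increasing order. Then dim K = 3 and the simplices of K are:

  0-simplices (9): A, B, D, E, F, G, J, L, M
  1-simplices (17): AE, AL, BD, BE, BF, BG, DE, DF, DG, DM, EF, EG, EL, FG, FL, GL, JM
  2-simplices (14): AEL, BDE, BDF, BDG, BEF, BEG, BFG, DEF, DEG, DFG, EFG, EFL, EGL, FGL
  3-simplices (6): BDEF, BDEG, BDFG, BEFG, DEFG, EFGL

giving chain groups C_0 ≅ Z^9, C_1 ≅ Z^17, C_2 ≅ Z^14, C_3 ≅ Z^6.

Boundary ∂_1: C_1 → C_0 maps an edge to its endpoints' difference, ∂[p,q] = q − p.
As a 9×17 matrix over Z this has rank 8, with invariant factors (1,1,1,1,1,1,1,1).

Boundary ∂_2: C_2 → C_1 maps a triangle to the signed sum of its edges. For instance
  ∂BDE = DE − BE + BD,
  ∂EGL = GL − EL + EG.
As a 17×14 matrix over Z this has rank 9, with invariant factors (1,1,1,1,1,1,1,1,1).

Boundary ∂_3: C_3 → C_2 sends each 3-simplex σ to the alternating sum Σ_i (−1)^i (σ with its i-th vertex removed). For instance
  ∂BDFG = DFG − BFG + BDG − BDF,
  ∂BDEF = DEF − BEF + BDF − BDE.
As a 14×6 matrix over Z this has rank 5, with invariant factors (1,1,1,1,1).

Computing H_k = (kernel of ∂_k) / (image of ∂_{k+1}):

  H_0: rank C_0 − rank ∂_1 = 9 − 8 = 1, and the invariant factors of ∂_1 are all 1, so H_0 = Z.
  H_1: rank ker ∂_1 − rank ∂_2 = (17 − 8) − 9 = 0, and the invariant factors of ∂_2 are all 1, so H_1 = 0.
  H_2: rank ker ∂_2 − rank ∂_3 = (14 − 9) − 5 = 0, and the invariant factors of ∂_3 are all 1, so H_2 = 0.
  H_3: rank ker ∂_3 − rank ∂_4 = (6 − 5) − 0 = 1, and there is no ∂_4, so H_3 = Z.

As a check, the Euler characteristic is 9 − 17 + 14 − 6 = 0, which agrees with 1 − 0 + 0 − 1 = 0.

H_0 ≅ Z,  H_1 = 0,  H_2 = 0,  H_3 ≅ Z.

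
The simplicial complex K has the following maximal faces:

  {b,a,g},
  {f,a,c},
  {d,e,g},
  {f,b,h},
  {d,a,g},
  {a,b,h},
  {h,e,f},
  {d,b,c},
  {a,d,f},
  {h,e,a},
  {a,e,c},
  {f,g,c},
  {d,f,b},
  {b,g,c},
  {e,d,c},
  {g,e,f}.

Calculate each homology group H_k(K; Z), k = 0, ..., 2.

Fix the vertex order a < b < c < d < e < f < g < h and write every simplex with vertices in increasing order. Then dim K = 2 and the simplices of K are:

  0-simplices (8): a, b, c, d, e, f, g, h
  1-simplices (24): ab, ac, ad, ae, af, ag, ah, bc, bd, bf, bg, bh, cd, ce, cf, cg, de, df, dg, ef, eg, eh, fg, fh
  2-simplices (16): abg, abh, ace, acf, adf, adg, aeh, bcd, bcg, bdf, bfh, cde, cfg, deg, efg, efh

Hence C_0 ≅ Z^8, C_1 ≅ Z^24, C_2 ≅ Z^16.

Boundary ∂_1: C_1 → C_0 maps an edge to its endpoints' difference, ∂[p,q] = q − p.
The 8×24 boundary matrix has rank 7 and Smith normal form diag(1,1,1,1,1,1,1).

∂_2: C_2 → C_1 acts by ∂[p,q,r] = [q,r] − [p,r] + [p,q]. For instance
  ∂adf = df − af + ad,
  ∂cde = de − ce + cd.
As a 24×16 matrix over Z this has rank 15, with invariant factors (1,1,1,1,1,1,1,1,1,1,1,1,1,1,1).

Computing H_k = (kernel of ∂_k) / (image of ∂_{k+1}):

  H_0: rank C_0 − rank ∂_1 = 8 − 7 = 1, and the invariant factors of ∂_1 are all 1, so H_0 ≅ Z.
  H_1: rank ker ∂_1 − rank ∂_2 = (24 − 7) − 15 = 2, and the invariant factors of ∂_2 are all 1, so H_1 ≅ Z^2.
  H_2: rank ker ∂_2 − rank ∂_3 = (16 − 15) − 0 = 1, and there is no ∂_3, so H_2 ≅ Z.

H_0 = Z,  H_1 = Z^2,  H_2 = Z.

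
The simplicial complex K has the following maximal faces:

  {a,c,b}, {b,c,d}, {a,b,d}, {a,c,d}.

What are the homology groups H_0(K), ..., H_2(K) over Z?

H_0 ≅ Z,  H_1 = 0,  H_2 ≅ Z.

K has 4 vertices, 6 edges, 4 triangles.
rank ∂_0 = 0, rank ∂_1 = 3 ⇒ b_0 = 4 − 0 − 3 = 1; all invariant factors of ∂_1 are 1 so no torsion. So H_0 = Z.
rank ∂_1 = 3, rank ∂_2 = 3 ⇒ b_1 = 6 − 3 − 3 = 0; all invariant factors of ∂_2 are 1 so no torsion. So H_1 = 0.
rank ∂_2 = 3, rank ∂_3 = 0 ⇒ b_2 = 4 − 3 − 0 = 1. So H_2 = Z.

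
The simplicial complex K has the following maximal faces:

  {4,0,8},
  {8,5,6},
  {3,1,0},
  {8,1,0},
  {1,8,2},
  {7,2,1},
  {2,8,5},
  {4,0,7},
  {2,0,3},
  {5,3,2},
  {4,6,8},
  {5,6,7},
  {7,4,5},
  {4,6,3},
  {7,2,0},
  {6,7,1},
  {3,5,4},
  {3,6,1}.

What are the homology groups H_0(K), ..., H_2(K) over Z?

We work with the vertex ordering 0 < 1 < 2 < 3 < 4 < 5 < 6 < 7 < 8. The simplices of K, each written with vertices in increasing order, are:

  0-simplices (9): [0], [1], [2], [3], [4], [5], [6], [7], [8]
  1-simplices (27): (27 of them)
  2-simplices (18): [0,1,3], [0,1,8], [0,2,3], [0,2,7], [0,4,7], [0,4,8], [1,2,7], [1,2,8], [1,3,6], [1,6,7], [2,3,5], [2,5,8], [3,4,5], [3,4,6], [4,5,7], [4,6,8], [5,6,7], [5,6,8]

so the chain groups are C_0 ≅ Z^9, C_1 ≅ Z^27, C_2 ≅ Z^18.

Boundary ∂_1: C_1 → C_0 maps an edge to its endpoints' difference, ∂[p,q] = q − p. For instance
  ∂[6,8] = [8] − [6].
This gives a 9×27 integer matrix of rank 8; reducing to Smith normal form yields diagonal entries (1,1,1,1,1,1,1,1).

Boundary ∂_2: C_2 → C_1 acts by ∂[p,q,r] = [q,r] − [p,r] + [p,q]. For instance
  ∂[0,4,8] = [4,8] − [0,8] + [0,4],
  ∂[4,6,8] = [6,8] − [4,8] + [4,6].
The resulting 27×18 matrix has rank 18, and its Smith normal form has invariant factors (1,1,1,1,1,1,1,1,1,1,1,1,1,1,1,1,1,2).

From H_k ≅ ker(∂_k) / im(∂_{k+1}) we obtain:

  H_0: rank C_0 − rank ∂_1 = 9 − 8 = 1, and the invariant factors of ∂_1 are all 1, so H_0 = Z.
  H_1: rank ker ∂_1 − rank ∂_2 = (27 − 8) − 18 = 1, and ∂_2 has invariant factor 2 > 1, so H_1 = Z ⊕ Z/2.
  H_2: rank ker ∂_2 − rank ∂_3 = (18 − 18) − 0 = 0, and there is no ∂_3, so H_2 = 0.

As a check, the Euler characteristic is 9 − 27 + 18 = 0, which agrees with 1 − 1 + 0 = 0.
(K is a triangulation of the Klein bottle.)

H_0 ≅ Z,  H_1 ≅ Z ⊕ Z/2,  H_2 = 0.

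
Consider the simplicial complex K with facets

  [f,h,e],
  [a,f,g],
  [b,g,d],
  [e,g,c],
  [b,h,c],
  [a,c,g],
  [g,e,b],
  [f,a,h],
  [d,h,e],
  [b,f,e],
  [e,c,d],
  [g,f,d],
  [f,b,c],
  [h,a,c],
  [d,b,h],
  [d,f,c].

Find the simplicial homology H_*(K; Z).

H_0 = Z,  H_1 = Z^2,  H_2 = Z.

Fix the vertex order a < b < c < d < e < f < g < h and write every simplex with vertices in increasing order. Then dim K = 2 and the simplices of K are:

  0-simplices (8): a, b, c, d, e, f, g, h
  1-simplices (24): ac, af, ag, ah, bc, bd, be, bf, bg, bh, cd, ce, cf, cg, ch, de, df, dg, dh, ef, eg, eh, fg, fh
  2-simplices (16): acg, ach, afg, afh, bcf, bch, bdg, bdh, bef, beg, cde, cdf, ceg, deh, dfg, efh

Hence C_0 ≅ Z^8, C_1 ≅ Z^24, C_2 ≅ Z^16.

Boundary ∂_1: C_1 → C_0 maps an edge to its endpoints' difference, ∂[p,q] = q − p. For instance
  ∂eg = g − e.
The resulting 8×24 matrix has rank 7, and its Smith normal form has invariant factors (1,1,1,1,1,1,1).

Boundary ∂_2: C_2 → C_1 acts by ∂[p,q,r] = [q,r] − [p,r] + [p,q]. For instance
  ∂bef = ef − bf + be,
  ∂dfg = fg − dg + df.
The 24×16 boundary matrix has rank 15 and Smith normal form diag(1,1,1,1,1,1,1,1,1,1,1,1,1,1,1).

Now H_k = ker ∂_k / im ∂_{k+1}, so:

  H_0: rank C_0 − rank ∂_1 = 8 − 7 = 1, and the invariant factors of ∂_1 are all 1, so H_0 ≅ Z.
  H_1: rank ker ∂_1 − rank ∂_2 = (24 − 7) − 15 = 2, and the invariant factors of ∂_2 are all 1, so H_1 ≅ Z^2.
  H_2: rank ker ∂_2 − rank ∂_3 = (16 − 15) − 0 = 1, and there is no ∂_3, so H_2 ≅ Z.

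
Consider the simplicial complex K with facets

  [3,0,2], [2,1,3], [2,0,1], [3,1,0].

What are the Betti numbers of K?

We work with the vertex ordering 0 < 1 < 2 < 3. The simplices of K, each written with vertices in increasing order, are:

  0-simplices (4): [0], [1], [2], [3]
  1-simplices (6): [0,1], [0,2], [0,3], [1,2], [1,3], [2,3]
  2-simplices (4): [0,1,2], [0,1,3], [0,2,3], [1,2,3]

so the chain groups are C_0 ≅ Z^4, C_1 ≅ Z^6, C_2 ≅ Z^4.

The boundary map ∂_1: C_1 → C_0 is given by ∂[p,q] = [q] − [p]. For instance
  ∂[1,2] = [2] − [1].
The resulting 4×6 matrix has rank 3, and its Smith normal form has invariant factors (1,1,1).

Boundary ∂_2: C_2 → C_1 sends each 2-simplex [p,q,r] to [q,r] − [p,r] + [p,q]. For instance
  ∂[1,2,3] = [2,3] − [1,3] + [1,2],
  ∂[0,2,3] = [2,3] − [0,3] + [0,2].
The resulting 6×4 matrix has rank 3, and its Smith normal form has invariant factors (1,1,1).

From H_k ≅ ker(∂_k) / im(∂_{k+1}) we obtain:

  H_0: rank C_0 − rank ∂_1 = 4 − 3 = 1, and the invariant factors of ∂_1 are all 1, so H_0 ≅ Z.
  H_1: rank ker ∂_1 − rank ∂_2 = (6 − 3) − 3 = 0, and the invariant factors of ∂_2 are all 1, so H_1 ≅ 0.
  H_2: rank ker ∂_2 − rank ∂_3 = (4 − 3) − 0 = 1, and there is no ∂_3, so H_2 ≅ Z.

(K is a triangulation of the 2-sphere S^2.)

Hence the Betti numbers are b_0 = 1, b_1 = 0, b_2 = 1.

b_0 = 1, b_1 = 0, b_2 = 1.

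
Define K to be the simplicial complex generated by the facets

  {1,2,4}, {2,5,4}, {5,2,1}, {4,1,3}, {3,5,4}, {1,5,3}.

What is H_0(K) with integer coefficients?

H_0 = Z.

Fix the vertex order 1 < 2 < 3 < 4 < 5 and write every simplex with vertices in increasing order. Then dim K = 2 and the simplices of K are:

  0-simplices (5): [1], [2], [3], [4], [5]
  1-simplices (9): [1,2], [1,3], [1,4], [1,5], [2,4], [2,5], [3,4], [3,5], [4,5]
  2-simplices (6): [1,2,4], [1,2,5], [1,3,4], [1,3,5], [2,4,5], [3,4,5]

giving chain groups C_0 ≅ Z^5, C_1 ≅ Z^9, C_2 ≅ Z^6.

∂_1: C_1 → C_0 is given by ∂[p,q] = [q] − [p].
The resulting 5×9 matrix has rank 4, and its Smith normal form has invariant factors (1,1,1,1).

Boundary ∂_2: C_2 → C_1 acts by ∂[p,q,r] = [q,r] − [p,r] + [p,q]. For instance
  ∂[1,3,4] = [3,4] − [1,4] + [1,3],
  ∂[1,2,5] = [2,5] − [1,5] + [1,2].
The 9×6 boundary matrix has rank 5 and Smith normal form diag(1,1,1,1,1).

Reading off H_k = ker ∂_k / im ∂_{k+1}:

  H_0: rank C_0 − rank ∂_1 = 5 − 4 = 1, and the invariant factors of ∂_1 are all 1, so H_0 = Z.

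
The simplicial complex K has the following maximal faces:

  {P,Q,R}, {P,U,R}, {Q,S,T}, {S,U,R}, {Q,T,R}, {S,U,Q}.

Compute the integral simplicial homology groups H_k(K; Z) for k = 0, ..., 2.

H_0 ≅ Z,  H_1 ≅ Z,  H_2 = 0.

We work with the vertex ordering P < Q < R < S < T < U. The simplices of K, each written with vertices in increasing order, are:

  0-simplices (6): P, Q, R, S, T, U
  1-simplices (12): PQ, PR, PU, QR, QS, QT, QU, RS, RT, RU, ST, SU
  2-simplices (6): PQR, PRU, QRT, QST, QSU, RSU

so the chain groups are C_0 ≅ Z^6, C_1 ≅ Z^12, C_2 ≅ Z^6.

The boundary map ∂_1: C_1 → C_0 is given by ∂[p,q] = [q] − [p].
As a 6×12 matrix over Z this has rank 5, with invariant factors (1,1,1,1,1).

The boundary map ∂_2: C_2 → C_1 acts by ∂[p,q,r] = [q,r] − [p,r] + [p,q]. For instance
  ∂RSU = SU − RU + RS,
  ∂PQR = QR − PR + PQ.
As a 12×6 matrix over Z this has rank 6, with invariant factors (1,1,1,1,1,1).

Reading off H_k = ker ∂_k / im ∂_{k+1}:

  H_0: rank C_0 − rank ∂_1 = 6 − 5 = 1, and the invariant factors of ∂_1 are all 1, so H_0 ≅ Z.
  H_1: rank ker ∂_1 − rank ∂_2 = (12 − 5) − 6 = 1, and the invariant factors of ∂_2 are all 1, so H_1 ≅ Z.
  H_2: rank ker ∂_2 − rank ∂_3 = (6 − 6) − 0 = 0, and there is no ∂_3, so H_2 ≅ 0.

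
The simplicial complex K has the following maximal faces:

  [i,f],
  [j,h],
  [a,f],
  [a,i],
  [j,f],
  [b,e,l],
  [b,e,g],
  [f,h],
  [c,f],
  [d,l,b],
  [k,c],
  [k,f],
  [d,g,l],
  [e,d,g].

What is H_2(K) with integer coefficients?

Fix the vertex order a < b < c < d < e < f < g < h < i < j < k < l and write every simplex with vertices in increasing order. Then dim K = 2 and the simplices of K are:

  0-simplices (12): a, b, c, d, e, f, g, h, i, j, k, l
  1-simplices (19): af, ai, bd, be, bg, bl, cf, ck, de, dg, dl, eg, el, fh, fi, fj, fk, gl, hj
  2-simplices (5): bdl, beg, bel, deg, dgl

Hence C_0 ≅ Z^12, C_1 ≅ Z^19, C_2 ≅ Z^5.

Boundary ∂_1: C_1 → C_0 maps an edge to its endpoints' difference, ∂[p,q] = q − p. For instance
  ∂fj = j − f.
The 12×19 boundary matrix has rank 10 and Smith normal form diag(1,1,1,1,1,1,1,1,1,1).

∂_2: C_2 → C_1 maps a triangle to the signed sum of its edges. For instance
  ∂deg = eg − dg + de,
  ∂bel = el − bl + be.
As a 19×5 matrix over Z this has rank 5, with invariant factors (1,1,1,1,1).

Computing H_k = (kernel of ∂_k) / (image of ∂_{k+1}):

  H_2: rank ker ∂_2 − rank ∂_3 = (5 − 5) − 0 = 0, and there is no ∂_3, so H_2 = 0.

H_2 ≅ 0.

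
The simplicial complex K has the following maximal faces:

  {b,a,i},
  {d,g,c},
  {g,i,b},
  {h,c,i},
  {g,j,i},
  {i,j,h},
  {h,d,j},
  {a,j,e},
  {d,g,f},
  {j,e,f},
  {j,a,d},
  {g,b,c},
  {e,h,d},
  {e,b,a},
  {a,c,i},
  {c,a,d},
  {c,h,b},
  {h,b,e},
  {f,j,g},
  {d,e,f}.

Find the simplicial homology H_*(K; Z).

Fix the vertex order a < b < c < d < e < f < g < h < i < j and write every simplex with vertices in increasing order. Then dim K = 2 and the simplices of K are:

  0-simplices (10): a, b, c, d, e, f, g, h, i, j
  1-simplices (30): ab, ac, ad, ae, ai, aj, bc, be, bg, bh, bi, cd, cg, ch, ci, de, df, dg, dh, dj, ef, eh, ej, fg, fj, gi, gj, hi, hj, ij
  2-simplices (20): abe, abi, acd, aci, adj, aej, bcg, bch, beh, bgi, cdg, chi, def, deh, dfg, dhj, efj, fgj, gij, hij

so the chain groups are C_0 ≅ Z^10, C_1 ≅ Z^30, C_2 ≅ Z^20.

The boundary map ∂_1: C_1 → C_0 sends each edge [p,q] (with p < q) to q − p.
The resulting 10×30 matrix has rank 9, and its Smith normal form has invariant factors (1,1,1,1,1,1,1,1,1).

∂_2: C_2 → C_1 acts by ∂[p,q,r] = [q,r] − [p,r] + [p,q]. For instance
  ∂def = ef − df + de,
  ∂aci = ci − ai + ac.
This gives a 30×20 integer matrix of rank 20; reducing to Smith normal form yields diagonal entries (1,1,1,1,1,1,1,1,1,1,1,1,1,1,1,1,1,1,1,2).

Now H_k = ker ∂_k / im ∂_{k+1}, so:

  H_0: rank C_0 − rank ∂_1 = 10 − 9 = 1, and the invariant factors of ∂_1 are all 1, so H_0 ≅ Z.
  H_1: rank ker ∂_1 − rank ∂_2 = (30 − 9) − 20 = 1, and ∂_2 has invariant factor 2 > 1, so H_1 ≅ Z ⊕ Z/2.
  H_2: rank ker ∂_2 − rank ∂_3 = (20 − 20) − 0 = 0, and there is no ∂_3, so H_2 ≅ 0.

H_0 = Z,  H_1 = Z ⊕ Z/2,  H_2 = 0.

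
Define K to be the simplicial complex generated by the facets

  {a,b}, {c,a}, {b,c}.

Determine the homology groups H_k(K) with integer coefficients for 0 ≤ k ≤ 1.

Order the vertices as a < b < c. Listing each simplex with vertices in this order, K has dimension 1 with simplices:

  0-simplices (3): a, b, c
  1-simplices (3): ab, ac, bc

Hence C_0 ≅ Z^3, C_1 ≅ Z^3.

∂_1: C_1 → C_0 maps an edge to its endpoints' difference, ∂[p,q] = q − p.
The resulting 3×3 matrix has rank 2, and its Smith normal form has invariant factors (1,1).

Reading off H_k = ker ∂_k / im ∂_{k+1}:

  H_0: rank C_0 − rank ∂_1 = 3 − 2 = 1, and the invariant factors of ∂_1 are all 1, so H_0 ≅ Z.
  H_1: rank ker ∂_1 − rank ∂_2 = (3 − 2) − 0 = 1, and there is no ∂_2, so H_1 ≅ Z.

(K is a triangulation of the circle S^1.)

H_0 ≅ Z,  H_1 ≅ Z.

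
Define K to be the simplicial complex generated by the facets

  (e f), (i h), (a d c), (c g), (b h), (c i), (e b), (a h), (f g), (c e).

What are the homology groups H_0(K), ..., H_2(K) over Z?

H_0 ≅ Z,  H_1 ≅ Z^3,  H_2 = 0.

We work with the vertex ordering a < b < c < d < e < f < g < h < i. The simplices of K, each written with vertices in increasing order, are:

  0-simplices (9): a, b, c, d, e, f, g, h, i
  1-simplices (12): ac, ad, ah, be, bh, cd, ce, cg, ci, ef, fg, hi
  2-simplices (1): acd

giving chain groups C_0 ≅ Z^9, C_1 ≅ Z^12, C_2 ≅ Z^1.

Boundary ∂_1: C_1 → C_0 maps an edge to its endpoints' difference, ∂[p,q] = q − p.
As a 9×12 matrix over Z this has rank 8, with invariant factors (1,1,1,1,1,1,1,1).

∂_2: C_2 → C_1 maps a triangle to the signed sum of its edges. For instance
  ∂acd = cd − ad + ac.
This gives a 12×1 integer matrix of rank 1; reducing to Smith normal form yields diagonal entries (1).

Reading off H_k = ker ∂_k / im ∂_{k+1}:

  H_0: rank C_0 − rank ∂_1 = 9 − 8 = 1, and the invariant factors of ∂_1 are all 1, so H_0 ≅ Z.
  H_1: rank ker ∂_1 − rank ∂_2 = (12 − 8) − 1 = 3, and the invariant factors of ∂_2 are all 1, so H_1 ≅ Z^3.
  H_2: rank ker ∂_2 − rank ∂_3 = (1 − 1) − 0 = 0, and there is no ∂_3, so H_2 ≅ 0.

As a check, the Euler characteristic is 9 − 12 + 1 = -2, which agrees with 1 − 3 + 0 = -2.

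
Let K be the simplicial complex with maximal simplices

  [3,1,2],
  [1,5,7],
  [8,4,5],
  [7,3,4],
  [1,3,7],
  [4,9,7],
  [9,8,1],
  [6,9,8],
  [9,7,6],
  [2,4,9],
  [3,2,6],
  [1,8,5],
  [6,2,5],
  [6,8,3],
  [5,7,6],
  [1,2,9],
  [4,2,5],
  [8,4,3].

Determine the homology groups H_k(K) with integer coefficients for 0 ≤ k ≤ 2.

H_0 ≅ Z,  H_1 ≅ Z^2,  H_2 ≅ Z.

K has 9 vertices, 27 edges, 18 triangles.
rank ∂_0 = 0, rank ∂_1 = 8 ⇒ b_0 = 9 − 0 − 8 = 1; all invariant factors of ∂_1 are 1 so no torsion. So H_0 ≅ Z.
rank ∂_1 = 8, rank ∂_2 = 17 ⇒ b_1 = 27 − 8 − 17 = 2; all invariant factors of ∂_2 are 1 so no torsion. So H_1 ≅ Z^2.
rank ∂_2 = 17, rank ∂_3 = 0 ⇒ b_2 = 18 − 17 − 0 = 1. So H_2 ≅ Z.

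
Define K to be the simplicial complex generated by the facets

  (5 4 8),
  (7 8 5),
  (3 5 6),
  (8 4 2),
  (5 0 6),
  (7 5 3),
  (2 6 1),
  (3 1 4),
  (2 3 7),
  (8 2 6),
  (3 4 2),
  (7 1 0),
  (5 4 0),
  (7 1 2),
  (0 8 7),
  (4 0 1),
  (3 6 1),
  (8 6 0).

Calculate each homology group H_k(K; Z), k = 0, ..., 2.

H_0 ≅ Z,  H_1 ≅ Z × Z/2,  H_2 = 0.

Order the vertices as 0 < 1 < 2 < 3 < 4 < 5 < 6 < 7 < 8. Listing each simplex with vertices in this order, K has dimension 2 with simplices:

  0-simplices (9): [0], [1], [2], [3], [4], [5], [6], [7], [8]
  1-simplices (27): (27 of them)
  2-simplices (18): [0,1,4], [0,1,7], [0,4,5], [0,5,6], [0,6,8], [0,7,8], [1,2,6], [1,2,7], [1,3,4], [1,3,6], [2,3,4], [2,3,7], [2,4,8], [2,6,8], [3,5,6], [3,5,7], [4,5,8], [5,7,8]

so the chain groups are C_0 ≅ Z^9, C_1 ≅ Z^27, C_2 ≅ Z^18.

Boundary ∂_1: C_1 → C_0 maps an edge to its endpoints' difference, ∂[p,q] = q − p.
As a 9×27 matrix over Z this has rank 8, with invariant factors (1,1,1,1,1,1,1,1).

The boundary map ∂_2: C_2 → C_1 sends each 2-simplex [p,q,r] to [q,r] − [p,r] + [p,q]. For instance
  ∂[1,3,4] = [3,4] − [1,4] + [1,3],
  ∂[3,5,7] = [5,7] − [3,7] + [3,5].
The resulting 27×18 matrix has rank 18, and its Smith normal form has invariant factors (1,1,1,1,1,1,1,1,1,1,1,1,1,1,1,1,1,2).

Computing H_k = (kernel of ∂_k) / (image of ∂_{k+1}):

  H_0: rank C_0 − rank ∂_1 = 9 − 8 = 1, and the invariant factors of ∂_1 are all 1, so H_0 ≅ Z.
  H_1: rank ker ∂_1 − rank ∂_2 = (27 − 8) − 18 = 1, and ∂_2 has invariant factor 2 > 1, so H_1 ≅ Z × Z/2.
  H_2: rank ker ∂_2 − rank ∂_3 = (18 − 18) − 0 = 0, and there is no ∂_3, so H_2 ≅ 0.

As a check, the Euler characteristic is 9 − 27 + 18 = 0, which agrees with 1 − 1 + 0 = 0.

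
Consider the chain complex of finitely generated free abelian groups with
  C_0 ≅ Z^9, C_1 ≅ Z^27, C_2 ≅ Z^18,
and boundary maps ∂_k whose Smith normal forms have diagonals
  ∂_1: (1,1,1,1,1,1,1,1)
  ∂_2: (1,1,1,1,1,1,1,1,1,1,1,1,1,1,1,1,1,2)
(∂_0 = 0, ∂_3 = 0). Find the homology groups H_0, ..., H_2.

H_0 ≅ Z,  H_1 ≅ Z × Z/2,  H_2 = 0.

H_0: b_0 = 9 − 0 − 8 = 1; torsion from ∂_1 factors > 1: none. So H_0 ≅ Z.
H_1: b_1 = 27 − 8 − 18 = 1; torsion from ∂_2 factors > 1: [2]. So H_1 ≅ Z × Z/2.
H_2: b_2 = 18 − 18 − 0 = 0; torsion from ∂_3 factors > 1: none. So H_2 ≅ 0.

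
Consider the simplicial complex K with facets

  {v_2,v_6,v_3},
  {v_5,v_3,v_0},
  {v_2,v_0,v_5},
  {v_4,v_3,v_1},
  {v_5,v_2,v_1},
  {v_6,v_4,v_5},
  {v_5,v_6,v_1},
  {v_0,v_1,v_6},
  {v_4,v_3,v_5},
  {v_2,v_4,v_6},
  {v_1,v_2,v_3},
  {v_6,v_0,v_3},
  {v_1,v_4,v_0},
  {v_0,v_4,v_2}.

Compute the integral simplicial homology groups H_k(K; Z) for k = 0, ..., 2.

H_0 = Z,  H_1 = Z^2,  H_2 = Z.

K has 7 vertices, 21 edges, 14 triangles.
rank ∂_0 = 0, rank ∂_1 = 6 ⇒ b_0 = 7 − 0 − 6 = 1; all invariant factors of ∂_1 are 1 so no torsion. So H_0 ≅ Z.
rank ∂_1 = 6, rank ∂_2 = 13 ⇒ b_1 = 21 − 6 − 13 = 2; all invariant factors of ∂_2 are 1 so no torsion. So H_1 ≅ Z^2.
rank ∂_2 = 13, rank ∂_3 = 0 ⇒ b_2 = 14 − 13 − 0 = 1. So H_2 ≅ Z.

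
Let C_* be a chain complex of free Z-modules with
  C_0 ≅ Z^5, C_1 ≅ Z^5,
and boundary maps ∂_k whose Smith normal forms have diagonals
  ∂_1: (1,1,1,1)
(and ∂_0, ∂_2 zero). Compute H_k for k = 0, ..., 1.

H_0 = Z,  H_1 = Z.

H_0: b_0 = 5 − 0 − 4 = 1; torsion from ∂_1 factors > 1: none. So H_0 = Z.
H_1: b_1 = 5 − 4 − 0 = 1; torsion from ∂_2 factors > 1: none. So H_1 = Z.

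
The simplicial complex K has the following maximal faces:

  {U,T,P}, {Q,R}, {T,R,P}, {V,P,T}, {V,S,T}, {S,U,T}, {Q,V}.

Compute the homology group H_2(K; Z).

Fix the vertex order P < Q < R < S < T < U < V and write every simplex with vertices in increasing order. Then dim K = 2 and the simplices of K are:

  0-simplices (7): P, Q, R, S, T, U, V
  1-simplices (12): PR, PT, PU, PV, QR, QV, RT, ST, SU, SV, TU, TV
  2-simplices (5): PRT, PTU, PTV, STU, STV

so the chain groups are C_0 ≅ Z^7, C_1 ≅ Z^12, C_2 ≅ Z^5.

Boundary ∂_1: C_1 → C_0 is given by ∂[p,q] = [q] − [p]. For instance
  ∂SU = U − S.
As a 7×12 matrix over Z this has rank 6, with invariant factors (1,1,1,1,1,1).

The boundary map ∂_2: C_2 → C_1 maps a triangle to the signed sum of its edges. For instance
  ∂STV = TV − SV + ST,
  ∂PRT = RT − PT + PR.
The resulting 12×5 matrix has rank 5, and its Smith normal form has invariant factors (1,1,1,1,1).

Now H_k = ker ∂_k / im ∂_{k+1}, so:

  H_2: rank ker ∂_2 − rank ∂_3 = (5 − 5) − 0 = 0, and there is no ∂_3, so H_2 = 0.

H_2 ≅ 0.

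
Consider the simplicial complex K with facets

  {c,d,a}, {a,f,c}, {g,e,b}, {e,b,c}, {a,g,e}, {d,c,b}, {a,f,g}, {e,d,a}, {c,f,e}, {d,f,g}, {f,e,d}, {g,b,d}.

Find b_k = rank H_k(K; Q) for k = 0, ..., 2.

K has 7 vertices, 18 edges, 12 triangles.
rank ∂_0 = 0, rank ∂_1 = 6 ⇒ b_0 = 7 − 0 − 6 = 1; all invariant factors of ∂_1 are 1 so no torsion. So H_0 = Z.
rank ∂_1 = 6, rank ∂_2 = 12 ⇒ b_1 = 18 − 6 − 12 = 0; ∂_2 has invariant factor(s) [2] giving torsion. So H_1 = Z_2.
rank ∂_2 = 12, rank ∂_3 = 0 ⇒ b_2 = 12 − 12 − 0 = 0. So H_2 = 0.

b_0 = 1, b_1 = 0, b_2 = 0.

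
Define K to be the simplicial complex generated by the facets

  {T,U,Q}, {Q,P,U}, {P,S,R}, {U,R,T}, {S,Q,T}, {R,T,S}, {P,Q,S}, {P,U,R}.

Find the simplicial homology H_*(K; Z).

H_0 ≅ Z,  H_1 = 0,  H_2 ≅ Z.

We work with the vertex ordering P < Q < R < S < T < U. The simplices of K, each written with vertices in increasing order, are:

  0-simplices (6): P, Q, R, S, T, U
  1-simplices (12): PQ, PR, PS, PU, QS, QT, QU, RS, RT, RU, ST, TU
  2-simplices (8): PQS, PQU, PRS, PRU, QST, QTU, RST, RTU

Hence C_0 ≅ Z^6, C_1 ≅ Z^12, C_2 ≅ Z^8.

∂_1: C_1 → C_0 is given by ∂[p,q] = [q] − [p]. For instance
  ∂PQ = Q − P.
The 6×12 boundary matrix has rank 5 and Smith normal form diag(1,1,1,1,1).

Boundary ∂_2: C_2 → C_1 maps a triangle to the signed sum of its edges. For instance
  ∂PRU = RU − PU + PR,
  ∂PQU = QU − PU + PQ.
The 12×8 boundary matrix has rank 7 and Smith normal form diag(1,1,1,1,1,1,1).

Reading off H_k = ker ∂_k / im ∂_{k+1}:

  H_0: rank C_0 − rank ∂_1 = 6 − 5 = 1, and the invariant factors of ∂_1 are all 1, so H_0 ≅ Z.
  H_1: rank ker ∂_1 − rank ∂_2 = (12 − 5) − 7 = 0, and the invariant factors of ∂_2 are all 1, so H_1 ≅ 0.
  H_2: rank ker ∂_2 − rank ∂_3 = (8 − 7) − 0 = 1, and there is no ∂_3, so H_2 ≅ Z.

(K is a triangulation of the 2-sphere S^2.)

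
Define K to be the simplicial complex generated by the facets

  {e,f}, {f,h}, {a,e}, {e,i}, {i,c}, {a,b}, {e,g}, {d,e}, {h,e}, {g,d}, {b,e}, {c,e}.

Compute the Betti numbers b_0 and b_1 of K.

b_0 = 1, b_1 = 4.

We work with the vertex ordering a < b < c < d < e < f < g < h < i. The simplices of K, each written with vertices in increasing order, are:

  0-simplices (9): a, b, c, d, e, f, g, h, i
  1-simplices (12): ab, ae, be, ce, ci, de, dg, ef, eg, eh, ei, fh

so the chain groups are C_0 ≅ Z^9, C_1 ≅ Z^12.

∂_1: C_1 → C_0 is given by ∂[p,q] = [q] − [p].
The resulting 9×12 matrix has rank 8, and its Smith normal form has invariant factors (1,1,1,1,1,1,1,1).

Computing H_k = (kernel of ∂_k) / (image of ∂_{k+1}):

  H_0: rank C_0 − rank ∂_1 = 9 − 8 = 1, and the invariant factors of ∂_1 are all 1, so H_0 ≅ Z.
  H_1: rank ker ∂_1 − rank ∂_2 = (12 − 8) − 0 = 4, and there is no ∂_2, so H_1 ≅ Z^4.

As a check, the Euler characteristic is 9 − 12 = -3, which agrees with 1 − 4 = -3.
(K is a triangulation of a wedge of 4 circles.)

Hence the Betti numbers are b_0 = 1, b_1 = 4.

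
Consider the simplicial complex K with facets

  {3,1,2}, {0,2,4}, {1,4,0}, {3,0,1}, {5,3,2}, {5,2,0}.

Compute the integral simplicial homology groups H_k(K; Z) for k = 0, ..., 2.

H_0 = Z,  H_1 = Z,  H_2 = 0.

Order the vertices as 0 < 1 < 2 < 3 < 4 < 5. Listing each simplex with vertices in this order, K has dimension 2 with simplices:

  0-simplices (6): [0], [1], [2], [3], [4], [5]
  1-simplices (12): [0,1], [0,2], [0,3], [0,4], [0,5], [1,2], [1,3], [1,4], [2,3], [2,4], [2,5], [3,5]
  2-simplices (6): [0,1,3], [0,1,4], [0,2,4], [0,2,5], [1,2,3], [2,3,5]

so the chain groups are C_0 ≅ Z^6, C_1 ≅ Z^12, C_2 ≅ Z^6.

The boundary map ∂_1: C_1 → C_0 sends each edge [p,q] (with p < q) to q − p.
The 6×12 boundary matrix has rank 5 and Smith normal form diag(1,1,1,1,1).

Boundary ∂_2: C_2 → C_1 acts by ∂[p,q,r] = [q,r] − [p,r] + [p,q]. For instance
  ∂[2,3,5] = [3,5] − [2,5] + [2,3],
  ∂[0,1,3] = [1,3] − [0,3] + [0,1].
This gives a 12×6 integer matrix of rank 6; reducing to Smith normal form yields diagonal entries (1,1,1,1,1,1).

Computing H_k = (kernel of ∂_k) / (image of ∂_{k+1}):

  H_0: rank C_0 − rank ∂_1 = 6 − 5 = 1, and the invariant factors of ∂_1 are all 1, so H_0 ≅ Z.
  H_1: rank ker ∂_1 − rank ∂_2 = (12 − 5) − 6 = 1, and the invariant factors of ∂_2 are all 1, so H_1 ≅ Z.
  H_2: rank ker ∂_2 − rank ∂_3 = (6 − 6) − 0 = 0, and there is no ∂_3, so H_2 ≅ 0.

As a check, the Euler characteristic is 6 − 12 + 6 = 0, which agrees with 1 − 1 + 0 = 0.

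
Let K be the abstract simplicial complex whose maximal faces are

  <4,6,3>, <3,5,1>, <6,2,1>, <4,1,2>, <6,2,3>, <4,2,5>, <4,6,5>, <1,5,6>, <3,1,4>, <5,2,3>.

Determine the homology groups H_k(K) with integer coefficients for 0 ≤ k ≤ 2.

Order the vertices as 1 < 2 < 3 < 4 < 5 < 6. Listing each simplex with vertices in this order, K has dimension 2 with simplices:

  0-simplices (6): [1], [2], [3], [4], [5], [6]
  1-simplices (15): [1,2], [1,3], [1,4], [1,5], [1,6], [2,3], [2,4], [2,5], [2,6], [3,4], [3,5], [3,6], [4,5], [4,6], [5,6]
  2-simplices (10): [1,2,4], [1,2,6], [1,3,4], [1,3,5], [1,5,6], [2,3,5], [2,3,6], [2,4,5], [3,4,6], [4,5,6]

giving chain groups C_0 ≅ Z^6, C_1 ≅ Z^15, C_2 ≅ Z^10.

∂_1: C_1 → C_0 maps an edge to its endpoints' difference, ∂[p,q] = q − p. For instance
  ∂[4,6] = [6] − [4].
The 6×15 boundary matrix has rank 5 and Smith normal form diag(1,1,1,1,1).

∂_2: C_2 → C_1 sends each 2-simplex [p,q,r] to [q,r] − [p,r] + [p,q]. For instance
  ∂[2,4,5] = [4,5] − [2,5] + [2,4],
  ∂[2,3,6] = [3,6] − [2,6] + [2,3].
This gives a 15×10 integer matrix of rank 10; reducing to Smith normal form yields diagonal entries (1,1,1,1,1,1,1,1,1,2).

From H_k ≅ ker(∂_k) / im(∂_{k+1}) we obtain:

  H_0: rank C_0 − rank ∂_1 = 6 − 5 = 1, and the invariant factors of ∂_1 are all 1, so H_0 = Z.
  H_1: rank ker ∂_1 − rank ∂_2 = (15 − 5) − 10 = 0, and ∂_2 has invariant factor 2 > 1, so H_1 = Z/2.
  H_2: rank ker ∂_2 − rank ∂_3 = (10 − 10) − 0 = 0, and there is no ∂_3, so H_2 = 0.

(K is a triangulation of the real projective plane RP^2.)

H_0 ≅ Z,  H_1 ≅ Z/2,  H_2 = 0.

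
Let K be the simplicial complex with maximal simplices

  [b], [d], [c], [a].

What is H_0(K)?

Take the total order a < b < c < d on the vertex set. Then K (dimension 0) consists of the simplices:

  0-simplices (4): a, b, c, d

so the chain groups are C_0 ≅ Z^4.

Reading off H_k = ker ∂_k / im ∂_{k+1}:

  H_0: rank C_0 − rank ∂_1 = 4 − 0 = 4, and there is no ∂_1, so H_0 ≅ Z^4.

H_0 ≅ Z^4.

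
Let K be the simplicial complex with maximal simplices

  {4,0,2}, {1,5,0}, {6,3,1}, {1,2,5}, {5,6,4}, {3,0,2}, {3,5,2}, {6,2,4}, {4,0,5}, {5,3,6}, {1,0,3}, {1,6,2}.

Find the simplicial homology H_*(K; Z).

H_0 = Z,  H_1 = Z_2,  H_2 = 0.

Fix the vertex order 0 < 1 < 2 < 3 < 4 < 5 < 6 and write every simplex with vertices in increasing order. Then dim K = 2 and the simplices of K are:

  0-simplices (7): [0], [1], [2], [3], [4], [5], [6]
  1-simplices (18): [0,1], [0,2], [0,3], [0,4], [0,5], [1,2], [1,3], [1,5], [1,6], [2,3], [2,4], [2,5], [2,6], [3,5], [3,6], [4,5], [4,6], [5,6]
  2-simplices (12): [0,1,3], [0,1,5], [0,2,3], [0,2,4], [0,4,5], [1,2,5], [1,2,6], [1,3,6], [2,3,5], [2,4,6], [3,5,6], [4,5,6]

Hence C_0 ≅ Z^7, C_1 ≅ Z^18, C_2 ≅ Z^12.

The boundary map ∂_1: C_1 → C_0 sends each edge [p,q] (with p < q) to q − p.
The resulting 7×18 matrix has rank 6, and its Smith normal form has invariant factors (1,1,1,1,1,1).

Boundary ∂_2: C_2 → C_1 sends each 2-simplex [p,q,r] to [q,r] − [p,r] + [p,q]. For instance
  ∂[2,4,6] = [4,6] − [2,6] + [2,4],
  ∂[0,1,5] = [1,5] − [0,5] + [0,1].
This gives a 18×12 integer matrix of rank 12; reducing to Smith normal form yields diagonal entries (1,1,1,1,1,1,1,1,1,1,1,2).

Reading off H_k = ker ∂_k / im ∂_{k+1}:

  H_0: rank C_0 − rank ∂_1 = 7 − 6 = 1, and the invariant factors of ∂_1 are all 1, so H_0 = Z.
  H_1: rank ker ∂_1 − rank ∂_2 = (18 − 6) − 12 = 0, and ∂_2 has invariant factor 2 > 1, so H_1 = Z_2.
  H_2: rank ker ∂_2 − rank ∂_3 = (12 − 12) − 0 = 0, and there is no ∂_3, so H_2 = 0.

As a check, the Euler characteristic is 7 − 18 + 12 = 1, which agrees with 1 − 0 + 0 = 1.
(K is a triangulation of the real projective plane RP^2.)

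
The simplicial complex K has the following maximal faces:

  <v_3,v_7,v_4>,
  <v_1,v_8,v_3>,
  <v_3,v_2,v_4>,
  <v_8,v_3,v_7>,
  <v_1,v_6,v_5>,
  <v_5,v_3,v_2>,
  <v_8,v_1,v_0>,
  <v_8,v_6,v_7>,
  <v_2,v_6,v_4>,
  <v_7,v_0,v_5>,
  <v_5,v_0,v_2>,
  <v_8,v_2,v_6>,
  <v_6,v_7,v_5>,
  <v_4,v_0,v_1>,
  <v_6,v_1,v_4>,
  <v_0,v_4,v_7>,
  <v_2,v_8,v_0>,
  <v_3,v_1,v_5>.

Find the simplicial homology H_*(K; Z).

Order the vertices as v_0 < v_1 < v_2 < v_3 < v_4 < v_5 < v_6 < v_7 < v_8. Listing each simplex with vertices in this order, K has dimension 2 with simplices:

  0-simplices (9): [v_0], [v_1], [v_2], [v_3], [v_4], [v_5], [v_6], [v_7], [v_8]
  1-simplices (27): (27 of them)
  2-simplices (18): (18 of them)

giving chain groups C_0 ≅ Z^9, C_1 ≅ Z^27, C_2 ≅ Z^18.

Boundary ∂_1: C_1 → C_0 maps an edge to its endpoints' difference, ∂[p,q] = q − p.
The 9×27 boundary matrix has rank 8 and Smith normal form diag(1,1,1,1,1,1,1,1).

∂_2: C_2 → C_1 sends each 2-simplex [p,q,r] to [q,r] − [p,r] + [p,q]. For instance
  ∂[v_0,v_1,v_8] = [v_1,v_8] − [v_0,v_8] + [v_0,v_1],
  ∂[v_2,v_3,v_4] = [v_3,v_4] − [v_2,v_4] + [v_2,v_3].
As a 27×18 matrix over Z this has rank 17, with invariant factors (1,1,1,1,1,1,1,1,1,1,1,1,1,1,1,1,1).

From H_k ≅ ker(∂_k) / im(∂_{k+1}) we obtain:

  H_0: rank C_0 − rank ∂_1 = 9 − 8 = 1, and the invariant factors of ∂_1 are all 1, so H_0 = Z.
  H_1: rank ker ∂_1 − rank ∂_2 = (27 − 8) − 17 = 2, and the invariant factors of ∂_2 are all 1, so H_1 = Z^2.
  H_2: rank ker ∂_2 − rank ∂_3 = (18 − 17) − 0 = 1, and there is no ∂_3, so H_2 = Z.

As a check, the Euler characteristic is 9 − 27 + 18 = 0, which agrees with 1 − 2 + 1 = 0.

H_0 ≅ Z,  H_1 ≅ Z^2,  H_2 ≅ Z.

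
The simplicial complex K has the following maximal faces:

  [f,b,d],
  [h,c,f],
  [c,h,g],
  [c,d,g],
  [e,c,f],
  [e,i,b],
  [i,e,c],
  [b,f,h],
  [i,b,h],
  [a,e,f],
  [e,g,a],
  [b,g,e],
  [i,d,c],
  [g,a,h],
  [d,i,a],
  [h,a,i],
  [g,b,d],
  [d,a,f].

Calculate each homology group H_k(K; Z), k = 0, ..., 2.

H_0 ≅ Z,  H_1 ≅ Z^2,  H_2 ≅ Z.

Order the vertices as a < b < c < d < e < f < g < h < i. Listing each simplex with vertices in this order, K has dimension 2 with simplices:

  0-simplices (9): a, b, c, d, e, f, g, h, i
  1-simplices (27): ad, ae, af, ag, ah, ai, bd, be, bf, bg, bh, bi, cd, ce, cf, cg, ch, ci, df, dg, di, ef, eg, ei, fh, gh, hi
  2-simplices (18): adf, adi, aef, aeg, agh, ahi, bdf, bdg, beg, bei, bfh, bhi, cdg, cdi, cef, cei, cfh, cgh

so the chain groups are C_0 ≅ Z^9, C_1 ≅ Z^27, C_2 ≅ Z^18.

∂_1: C_1 → C_0 sends each edge [p,q] (with p < q) to q − p. For instance
  ∂bd = d − b.
As a 9×27 matrix over Z this has rank 8, with invariant factors (1,1,1,1,1,1,1,1).

Boundary ∂_2: C_2 → C_1 acts by ∂[p,q,r] = [q,r] − [p,r] + [p,q]. For instance
  ∂ahi = hi − ai + ah,
  ∂beg = eg − bg + be.
The resulting 27×18 matrix has rank 17, and its Smith normal form has invariant factors (1,1,1,1,1,1,1,1,1,1,1,1,1,1,1,1,1).

Now H_k = ker ∂_k / im ∂_{k+1}, so:

  H_0: rank C_0 − rank ∂_1 = 9 − 8 = 1, and the invariant factors of ∂_1 are all 1, so H_0 = Z.
  H_1: rank ker ∂_1 − rank ∂_2 = (27 − 8) − 17 = 2, and the invariant factors of ∂_2 are all 1, so H_1 = Z^2.
  H_2: rank ker ∂_2 − rank ∂_3 = (18 − 17) − 0 = 1, and there is no ∂_3, so H_2 = Z.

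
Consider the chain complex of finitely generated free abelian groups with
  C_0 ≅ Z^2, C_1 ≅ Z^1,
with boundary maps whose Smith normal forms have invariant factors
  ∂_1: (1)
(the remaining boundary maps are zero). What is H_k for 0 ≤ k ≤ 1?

H_0: b_0 = 2 − 0 − 1 = 1; torsion from ∂_1 factors > 1: none. So H_0 = Z.
H_1: b_1 = 1 − 1 − 0 = 0; torsion from ∂_2 factors > 1: none. So H_1 = 0.

H_0 = Z,  H_1 = 0.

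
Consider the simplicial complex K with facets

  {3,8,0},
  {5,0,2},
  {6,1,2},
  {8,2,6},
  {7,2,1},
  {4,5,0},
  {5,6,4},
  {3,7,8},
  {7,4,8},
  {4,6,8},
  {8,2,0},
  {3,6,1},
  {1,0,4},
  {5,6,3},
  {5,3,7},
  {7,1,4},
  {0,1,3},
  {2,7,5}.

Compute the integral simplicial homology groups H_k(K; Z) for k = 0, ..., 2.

K has 9 vertices, 27 edges, 18 triangles.
rank ∂_0 = 0, rank ∂_1 = 8 ⇒ b_0 = 9 − 0 − 8 = 1; all invariant factors of ∂_1 are 1 so no torsion. So H_0 = Z.
rank ∂_1 = 8, rank ∂_2 = 17 ⇒ b_1 = 27 − 8 − 17 = 2; all invariant factors of ∂_2 are 1 so no torsion. So H_1 = Z^2.
rank ∂_2 = 17, rank ∂_3 = 0 ⇒ b_2 = 18 − 17 − 0 = 1. So H_2 = Z.

H_0 = Z,  H_1 = Z^2,  H_2 = Z.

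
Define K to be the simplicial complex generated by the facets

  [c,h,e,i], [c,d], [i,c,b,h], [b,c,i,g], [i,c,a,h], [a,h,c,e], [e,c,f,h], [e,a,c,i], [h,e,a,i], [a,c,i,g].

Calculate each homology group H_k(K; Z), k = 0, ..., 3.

Fix the vertex order a < b < c < d < e < f < g < h < i and write every simplex with vertices in increasing order. Then dim K = 3 and the simplices of K are:

  0-simplices (9): a, b, c, d, e, f, g, h, i
  1-simplices (21): ac, ae, ag, ah, ai, bc, bg, bh, bi, cd, ce, cf, cg, ch, ci, ef, eh, ei, fh, gi, hi
  2-simplices (21): ace, acg, ach, aci, aeh, aei, agi, ahi, bcg, bch, bci, bgi, bhi, cef, ceh, cei, cfh, cgi, chi, efh, ehi
  3-simplices (9): aceh, acei, acgi, achi, aehi, bcgi, bchi, cefh, cehi

Hence C_0 ≅ Z^9, C_1 ≅ Z^21, C_2 ≅ Z^21, C_3 ≅ Z^9.

∂_1: C_1 → C_0 is given by ∂[p,q] = [q] − [p].
This gives a 9×21 integer matrix of rank 8; reducing to Smith normal form yields diagonal entries (1,1,1,1,1,1,1,1).

Boundary ∂_2: C_2 → C_1 maps a triangle to the signed sum of its edges. For instance
  ∂cei = ei − ci + ce,
  ∂aei = ei − ai + ae.
This gives a 21×21 integer matrix of rank 13; reducing to Smith normal form yields diagonal entries (1,1,1,1,1,1,1,1,1,1,1,1,1).

The boundary map ∂_3: C_3 → C_2 sends each 3-simplex σ to the alternating sum Σ_i (−1)^i (σ with its i-th vertex removed). For instance
  ∂bcgi = cgi − bgi + bci − bcg,
  ∂aehi = ehi − ahi + aei − aeh.
This gives a 21×9 integer matrix of rank 8; reducing to Smith normal form yields diagonal entries (1,1,1,1,1,1,1,1).

Computing H_k = (kernel of ∂_k) / (image of ∂_{k+1}):

  H_0: rank C_0 − rank ∂_1 = 9 − 8 = 1, and the invariant factors of ∂_1 are all 1, so H_0 ≅ Z.
  H_1: rank ker ∂_1 − rank ∂_2 = (21 − 8) − 13 = 0, and the invariant factors of ∂_2 are all 1, so H_1 ≅ 0.
  H_2: rank ker ∂_2 − rank ∂_3 = (21 − 13) − 8 = 0, and the invariant factors of ∂_3 are all 1, so H_2 ≅ 0.
  H_3: rank ker ∂_3 − rank ∂_4 = (9 − 8) − 0 = 1, and there is no ∂_4, so H_3 ≅ Z.

H_0 ≅ Z,  H_1 = 0,  H_2 = 0,  H_3 ≅ Z.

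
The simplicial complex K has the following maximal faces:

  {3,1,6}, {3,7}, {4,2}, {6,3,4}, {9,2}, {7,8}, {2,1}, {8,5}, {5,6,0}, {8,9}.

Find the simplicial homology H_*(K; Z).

We work with the vertex ordering 0 < 1 < 2 < 3 < 4 < 5 < 6 < 7 < 8 < 9. The simplices of K, each written with vertices in increasing order, are:

  0-simplices (10): [0], [1], [2], [3], [4], [5], [6], [7], [8], [9]
  1-simplices (15): [0,5], [0,6], [1,2], [1,3], [1,6], [2,4], [2,9], [3,4], [3,6], [3,7], [4,6], [5,6], [5,8], [7,8], [8,9]
  2-simplices (3): [0,5,6], [1,3,6], [3,4,6]

so the chain groups are C_0 ≅ Z^10, C_1 ≅ Z^15, C_2 ≅ Z^3.

∂_1: C_1 → C_0 is given by ∂[p,q] = [q] − [p]. For instance
  ∂[0,5] = [5] − [0].
As a 10×15 matrix over Z this has rank 9, with invariant factors (1,1,1,1,1,1,1,1,1).

Boundary ∂_2: C_2 → C_1 acts by ∂[p,q,r] = [q,r] − [p,r] + [p,q]. For instance
  ∂[1,3,6] = [3,6] − [1,6] + [1,3],
  ∂[3,4,6] = [4,6] − [3,6] + [3,4].
The 15×3 boundary matrix has rank 3 and Smith normal form diag(1,1,1).

Now H_k = ker ∂_k / im ∂_{k+1}, so:

  H_0: rank C_0 − rank ∂_1 = 10 − 9 = 1, and the invariant factors of ∂_1 are all 1, so H_0 = Z.
  H_1: rank ker ∂_1 − rank ∂_2 = (15 − 9) − 3 = 3, and the invariant factors of ∂_2 are all 1, so H_1 = Z^3.
  H_2: rank ker ∂_2 − rank ∂_3 = (3 − 3) − 0 = 0, and there is no ∂_3, so H_2 = 0.

As a check, the Euler characteristic is 10 − 15 + 3 = -2, which agrees with 1 − 3 + 0 = -2.

H_0 ≅ Z,  H_1 ≅ Z^3,  H_2 = 0.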